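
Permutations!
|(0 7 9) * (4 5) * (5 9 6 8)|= 7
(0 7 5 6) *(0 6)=(0 7 5)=[7, 1, 2, 3, 4, 0, 6, 5]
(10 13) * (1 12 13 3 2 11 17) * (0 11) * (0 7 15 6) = (0 11 17 1 12 13 10 3 2 7 15 6) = [11, 12, 7, 2, 4, 5, 0, 15, 8, 9, 3, 17, 13, 10, 14, 6, 16, 1]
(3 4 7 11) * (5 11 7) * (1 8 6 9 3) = (1 8 6 9 3 4 5 11) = [0, 8, 2, 4, 5, 11, 9, 7, 6, 3, 10, 1]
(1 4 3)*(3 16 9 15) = (1 4 16 9 15 3) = [0, 4, 2, 1, 16, 5, 6, 7, 8, 15, 10, 11, 12, 13, 14, 3, 9]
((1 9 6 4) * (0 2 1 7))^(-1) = ((0 2 1 9 6 4 7))^(-1) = (0 7 4 6 9 1 2)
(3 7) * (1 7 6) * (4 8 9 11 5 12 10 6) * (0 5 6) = (0 5 12 10)(1 7 3 4 8 9 11 6) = [5, 7, 2, 4, 8, 12, 1, 3, 9, 11, 0, 6, 10]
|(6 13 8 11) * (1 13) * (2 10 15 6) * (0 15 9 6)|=|(0 15)(1 13 8 11 2 10 9 6)|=8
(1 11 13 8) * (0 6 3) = [6, 11, 2, 0, 4, 5, 3, 7, 1, 9, 10, 13, 12, 8] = (0 6 3)(1 11 13 8)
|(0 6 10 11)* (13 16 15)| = |(0 6 10 11)(13 16 15)| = 12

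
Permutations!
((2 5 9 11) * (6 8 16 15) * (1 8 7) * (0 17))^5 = ((0 17)(1 8 16 15 6 7)(2 5 9 11))^5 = (0 17)(1 7 6 15 16 8)(2 5 9 11)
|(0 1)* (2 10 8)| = 6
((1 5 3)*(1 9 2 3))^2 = ((1 5)(2 3 9))^2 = (2 9 3)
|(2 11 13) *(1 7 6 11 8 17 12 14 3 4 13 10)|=40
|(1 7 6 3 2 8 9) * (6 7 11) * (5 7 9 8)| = 8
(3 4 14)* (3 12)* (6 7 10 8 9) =(3 4 14 12)(6 7 10 8 9) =[0, 1, 2, 4, 14, 5, 7, 10, 9, 6, 8, 11, 3, 13, 12]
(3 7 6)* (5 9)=(3 7 6)(5 9)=[0, 1, 2, 7, 4, 9, 3, 6, 8, 5]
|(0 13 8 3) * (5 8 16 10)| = 7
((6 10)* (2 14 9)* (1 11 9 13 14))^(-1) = (1 2 9 11)(6 10)(13 14)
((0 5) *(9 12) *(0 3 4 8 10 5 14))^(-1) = (0 14)(3 5 10 8 4)(9 12)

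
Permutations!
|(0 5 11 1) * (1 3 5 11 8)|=|(0 11 3 5 8 1)|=6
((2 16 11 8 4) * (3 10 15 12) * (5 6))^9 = (2 4 8 11 16)(3 10 15 12)(5 6) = ((2 16 11 8 4)(3 10 15 12)(5 6))^9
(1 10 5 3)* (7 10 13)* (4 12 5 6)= (1 13 7 10 6 4 12 5 3)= [0, 13, 2, 1, 12, 3, 4, 10, 8, 9, 6, 11, 5, 7]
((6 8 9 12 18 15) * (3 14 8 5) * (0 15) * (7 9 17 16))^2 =(0 6 3 8 16 9 18 15 5 14 17 7 12)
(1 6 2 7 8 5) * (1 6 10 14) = (1 10 14)(2 7 8 5 6) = [0, 10, 7, 3, 4, 6, 2, 8, 5, 9, 14, 11, 12, 13, 1]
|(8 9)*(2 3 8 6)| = |(2 3 8 9 6)| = 5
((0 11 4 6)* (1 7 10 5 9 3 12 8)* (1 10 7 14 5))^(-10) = ((0 11 4 6)(1 14 5 9 3 12 8 10))^(-10) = (0 4)(1 8 3 5)(6 11)(9 14 10 12)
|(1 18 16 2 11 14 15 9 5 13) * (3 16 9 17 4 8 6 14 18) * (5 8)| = 15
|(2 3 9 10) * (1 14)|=|(1 14)(2 3 9 10)|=4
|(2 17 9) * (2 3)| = |(2 17 9 3)| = 4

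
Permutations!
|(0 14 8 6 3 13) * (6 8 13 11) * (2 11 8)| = |(0 14 13)(2 11 6 3 8)| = 15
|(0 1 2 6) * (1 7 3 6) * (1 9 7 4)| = 8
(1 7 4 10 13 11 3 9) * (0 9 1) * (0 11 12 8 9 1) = (0 1 7 4 10 13 12 8 9 11 3) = [1, 7, 2, 0, 10, 5, 6, 4, 9, 11, 13, 3, 8, 12]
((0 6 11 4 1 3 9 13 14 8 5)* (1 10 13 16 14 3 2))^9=(0 14 3 4)(1 2)(5 16 13 11)(6 8 9 10)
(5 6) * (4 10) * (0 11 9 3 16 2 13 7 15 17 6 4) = [11, 1, 13, 16, 10, 4, 5, 15, 8, 3, 0, 9, 12, 7, 14, 17, 2, 6] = (0 11 9 3 16 2 13 7 15 17 6 5 4 10)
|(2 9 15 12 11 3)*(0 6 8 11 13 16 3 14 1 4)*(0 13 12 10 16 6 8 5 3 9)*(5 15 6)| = 10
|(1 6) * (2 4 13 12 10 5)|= 6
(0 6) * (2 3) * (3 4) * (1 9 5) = (0 6)(1 9 5)(2 4 3) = [6, 9, 4, 2, 3, 1, 0, 7, 8, 5]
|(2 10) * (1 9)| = 2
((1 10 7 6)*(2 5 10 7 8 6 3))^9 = (1 7 3 2 5 10 8 6)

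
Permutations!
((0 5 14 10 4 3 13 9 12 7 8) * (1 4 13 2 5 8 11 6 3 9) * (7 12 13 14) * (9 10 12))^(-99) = (0 8)(1 13 9 12 14 10 4)(2 11)(3 7)(5 6)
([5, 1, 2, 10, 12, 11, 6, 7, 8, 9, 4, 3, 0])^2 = [11, 1, 2, 4, 0, 3, 6, 7, 8, 9, 12, 10, 5]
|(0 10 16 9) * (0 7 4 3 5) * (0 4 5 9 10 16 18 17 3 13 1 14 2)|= 14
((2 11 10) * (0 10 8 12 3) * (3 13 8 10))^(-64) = (2 10 11)(8 13 12)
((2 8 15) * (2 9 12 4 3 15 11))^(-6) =((2 8 11)(3 15 9 12 4))^(-6) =(3 4 12 9 15)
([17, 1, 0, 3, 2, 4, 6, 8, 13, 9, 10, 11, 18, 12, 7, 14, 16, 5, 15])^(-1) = [2, 1, 4, 3, 5, 17, 6, 14, 7, 9, 10, 11, 13, 8, 15, 18, 16, 0, 12]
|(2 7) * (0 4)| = 2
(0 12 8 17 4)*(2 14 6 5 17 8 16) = (0 12 16 2 14 6 5 17 4) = [12, 1, 14, 3, 0, 17, 5, 7, 8, 9, 10, 11, 16, 13, 6, 15, 2, 4]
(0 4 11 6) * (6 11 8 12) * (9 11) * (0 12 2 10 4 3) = [3, 1, 10, 0, 8, 5, 12, 7, 2, 11, 4, 9, 6] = (0 3)(2 10 4 8)(6 12)(9 11)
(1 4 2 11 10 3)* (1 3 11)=(1 4 2)(10 11)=[0, 4, 1, 3, 2, 5, 6, 7, 8, 9, 11, 10]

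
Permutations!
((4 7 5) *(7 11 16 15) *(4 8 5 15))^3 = ((4 11 16)(5 8)(7 15))^3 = (16)(5 8)(7 15)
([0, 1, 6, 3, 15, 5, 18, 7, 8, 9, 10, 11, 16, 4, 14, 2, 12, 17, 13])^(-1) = [0, 1, 15, 3, 13, 5, 2, 7, 8, 9, 10, 11, 16, 18, 14, 4, 12, 17, 6]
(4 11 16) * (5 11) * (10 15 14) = (4 5 11 16)(10 15 14) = [0, 1, 2, 3, 5, 11, 6, 7, 8, 9, 15, 16, 12, 13, 10, 14, 4]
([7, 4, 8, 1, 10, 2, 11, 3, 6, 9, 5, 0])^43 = [11, 3, 5, 7, 1, 10, 8, 0, 2, 9, 4, 6]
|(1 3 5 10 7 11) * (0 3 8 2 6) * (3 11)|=12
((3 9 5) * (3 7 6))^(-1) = (3 6 7 5 9)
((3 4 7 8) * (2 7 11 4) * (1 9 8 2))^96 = (11)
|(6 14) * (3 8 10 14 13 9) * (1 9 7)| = 9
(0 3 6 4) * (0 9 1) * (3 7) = (0 7 3 6 4 9 1) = [7, 0, 2, 6, 9, 5, 4, 3, 8, 1]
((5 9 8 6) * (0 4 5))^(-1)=(0 6 8 9 5 4)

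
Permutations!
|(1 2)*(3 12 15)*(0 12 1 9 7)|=8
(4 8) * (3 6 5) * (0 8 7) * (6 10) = (0 8 4 7)(3 10 6 5) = [8, 1, 2, 10, 7, 3, 5, 0, 4, 9, 6]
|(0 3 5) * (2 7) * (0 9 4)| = |(0 3 5 9 4)(2 7)| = 10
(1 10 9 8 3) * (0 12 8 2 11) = [12, 10, 11, 1, 4, 5, 6, 7, 3, 2, 9, 0, 8] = (0 12 8 3 1 10 9 2 11)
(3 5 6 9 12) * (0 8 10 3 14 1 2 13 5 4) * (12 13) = [8, 2, 12, 4, 0, 6, 9, 7, 10, 13, 3, 11, 14, 5, 1] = (0 8 10 3 4)(1 2 12 14)(5 6 9 13)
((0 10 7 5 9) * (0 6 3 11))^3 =((0 10 7 5 9 6 3 11))^3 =(0 5 3 10 9 11 7 6)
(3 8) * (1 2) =(1 2)(3 8) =[0, 2, 1, 8, 4, 5, 6, 7, 3]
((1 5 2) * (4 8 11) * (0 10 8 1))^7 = (0 2 5 1 4 11 8 10)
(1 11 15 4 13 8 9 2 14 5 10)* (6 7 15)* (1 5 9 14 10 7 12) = [0, 11, 10, 3, 13, 7, 12, 15, 14, 2, 5, 6, 1, 8, 9, 4] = (1 11 6 12)(2 10 5 7 15 4 13 8 14 9)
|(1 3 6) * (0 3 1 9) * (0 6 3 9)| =3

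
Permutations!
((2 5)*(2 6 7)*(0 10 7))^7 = (0 10 7 2 5 6)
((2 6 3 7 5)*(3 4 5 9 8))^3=((2 6 4 5)(3 7 9 8))^3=(2 5 4 6)(3 8 9 7)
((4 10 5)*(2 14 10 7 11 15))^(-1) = (2 15 11 7 4 5 10 14)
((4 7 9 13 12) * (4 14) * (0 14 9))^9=((0 14 4 7)(9 13 12))^9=(0 14 4 7)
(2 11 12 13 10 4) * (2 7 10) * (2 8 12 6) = (2 11 6)(4 7 10)(8 12 13) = [0, 1, 11, 3, 7, 5, 2, 10, 12, 9, 4, 6, 13, 8]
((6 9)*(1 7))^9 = (1 7)(6 9)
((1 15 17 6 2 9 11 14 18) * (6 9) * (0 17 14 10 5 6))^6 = (0 6 10 9)(1 14)(2 5 11 17)(15 18)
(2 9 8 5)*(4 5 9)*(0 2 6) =[2, 1, 4, 3, 5, 6, 0, 7, 9, 8] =(0 2 4 5 6)(8 9)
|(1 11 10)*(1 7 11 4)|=6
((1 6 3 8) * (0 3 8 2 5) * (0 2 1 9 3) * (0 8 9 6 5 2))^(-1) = (0 5 1 3 9 6 8)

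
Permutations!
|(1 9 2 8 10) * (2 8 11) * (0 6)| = 4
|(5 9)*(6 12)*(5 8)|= |(5 9 8)(6 12)|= 6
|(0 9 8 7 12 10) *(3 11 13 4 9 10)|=|(0 10)(3 11 13 4 9 8 7 12)|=8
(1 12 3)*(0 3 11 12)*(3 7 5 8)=[7, 0, 2, 1, 4, 8, 6, 5, 3, 9, 10, 12, 11]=(0 7 5 8 3 1)(11 12)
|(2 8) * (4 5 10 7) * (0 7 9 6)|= 14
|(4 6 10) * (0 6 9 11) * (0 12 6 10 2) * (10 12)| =4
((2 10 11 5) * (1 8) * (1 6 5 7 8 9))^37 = (1 9)(2 11 8 5 10 7 6)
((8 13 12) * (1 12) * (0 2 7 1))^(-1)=(0 13 8 12 1 7 2)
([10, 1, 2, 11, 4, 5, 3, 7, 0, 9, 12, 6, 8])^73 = (0 10 12 8)(3 11 6)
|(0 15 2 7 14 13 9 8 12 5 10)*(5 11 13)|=|(0 15 2 7 14 5 10)(8 12 11 13 9)|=35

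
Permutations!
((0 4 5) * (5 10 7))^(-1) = ((0 4 10 7 5))^(-1) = (0 5 7 10 4)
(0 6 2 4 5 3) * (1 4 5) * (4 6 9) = (0 9 4 1 6 2 5 3) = [9, 6, 5, 0, 1, 3, 2, 7, 8, 4]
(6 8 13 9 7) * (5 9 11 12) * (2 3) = (2 3)(5 9 7 6 8 13 11 12) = [0, 1, 3, 2, 4, 9, 8, 6, 13, 7, 10, 12, 5, 11]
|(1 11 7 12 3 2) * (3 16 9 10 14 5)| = |(1 11 7 12 16 9 10 14 5 3 2)| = 11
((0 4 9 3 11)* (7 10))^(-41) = ((0 4 9 3 11)(7 10))^(-41) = (0 11 3 9 4)(7 10)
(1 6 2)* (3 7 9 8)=(1 6 2)(3 7 9 8)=[0, 6, 1, 7, 4, 5, 2, 9, 3, 8]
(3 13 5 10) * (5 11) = (3 13 11 5 10) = [0, 1, 2, 13, 4, 10, 6, 7, 8, 9, 3, 5, 12, 11]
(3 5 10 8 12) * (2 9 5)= (2 9 5 10 8 12 3)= [0, 1, 9, 2, 4, 10, 6, 7, 12, 5, 8, 11, 3]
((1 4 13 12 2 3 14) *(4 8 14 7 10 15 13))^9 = ((1 8 14)(2 3 7 10 15 13 12))^9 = (2 7 15 12 3 10 13)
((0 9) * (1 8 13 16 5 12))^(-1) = (0 9)(1 12 5 16 13 8)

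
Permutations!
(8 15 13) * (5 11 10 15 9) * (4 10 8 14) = [0, 1, 2, 3, 10, 11, 6, 7, 9, 5, 15, 8, 12, 14, 4, 13] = (4 10 15 13 14)(5 11 8 9)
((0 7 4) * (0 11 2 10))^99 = (0 11)(2 7)(4 10)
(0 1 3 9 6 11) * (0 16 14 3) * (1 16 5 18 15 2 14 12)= (0 16 12 1)(2 14 3 9 6 11 5 18 15)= [16, 0, 14, 9, 4, 18, 11, 7, 8, 6, 10, 5, 1, 13, 3, 2, 12, 17, 15]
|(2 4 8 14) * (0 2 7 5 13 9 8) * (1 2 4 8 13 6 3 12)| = 18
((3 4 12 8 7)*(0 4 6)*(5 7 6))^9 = ((0 4 12 8 6)(3 5 7))^9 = (0 6 8 12 4)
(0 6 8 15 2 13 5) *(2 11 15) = (0 6 8 2 13 5)(11 15) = [6, 1, 13, 3, 4, 0, 8, 7, 2, 9, 10, 15, 12, 5, 14, 11]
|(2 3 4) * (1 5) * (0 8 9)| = |(0 8 9)(1 5)(2 3 4)| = 6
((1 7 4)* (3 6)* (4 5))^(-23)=((1 7 5 4)(3 6))^(-23)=(1 7 5 4)(3 6)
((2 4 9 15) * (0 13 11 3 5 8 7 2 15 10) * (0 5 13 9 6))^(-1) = (15)(0 6 4 2 7 8 5 10 9)(3 11 13)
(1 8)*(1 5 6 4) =(1 8 5 6 4) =[0, 8, 2, 3, 1, 6, 4, 7, 5]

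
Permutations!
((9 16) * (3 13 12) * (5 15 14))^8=(16)(3 12 13)(5 14 15)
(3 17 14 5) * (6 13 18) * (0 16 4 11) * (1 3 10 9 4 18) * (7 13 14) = (0 16 18 6 14 5 10 9 4 11)(1 3 17 7 13) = [16, 3, 2, 17, 11, 10, 14, 13, 8, 4, 9, 0, 12, 1, 5, 15, 18, 7, 6]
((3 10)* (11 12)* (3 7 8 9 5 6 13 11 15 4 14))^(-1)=(3 14 4 15 12 11 13 6 5 9 8 7 10)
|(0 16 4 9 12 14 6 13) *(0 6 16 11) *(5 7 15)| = 30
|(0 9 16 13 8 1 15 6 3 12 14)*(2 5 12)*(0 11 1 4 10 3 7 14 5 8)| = |(0 9 16 13)(1 15 6 7 14 11)(2 8 4 10 3)(5 12)| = 60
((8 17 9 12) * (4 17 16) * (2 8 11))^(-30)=((2 8 16 4 17 9 12 11))^(-30)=(2 16 17 12)(4 9 11 8)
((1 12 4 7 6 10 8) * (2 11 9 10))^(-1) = (1 8 10 9 11 2 6 7 4 12)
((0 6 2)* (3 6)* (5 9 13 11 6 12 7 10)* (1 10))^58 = (0 6 13 5 1 12)(2 11 9 10 7 3)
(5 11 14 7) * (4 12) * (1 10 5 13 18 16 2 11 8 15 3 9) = (1 10 5 8 15 3 9)(2 11 14 7 13 18 16)(4 12) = [0, 10, 11, 9, 12, 8, 6, 13, 15, 1, 5, 14, 4, 18, 7, 3, 2, 17, 16]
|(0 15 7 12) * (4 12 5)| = 6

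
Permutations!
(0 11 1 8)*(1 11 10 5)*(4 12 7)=(0 10 5 1 8)(4 12 7)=[10, 8, 2, 3, 12, 1, 6, 4, 0, 9, 5, 11, 7]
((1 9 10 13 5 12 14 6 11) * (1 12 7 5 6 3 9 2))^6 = (3 12 6 10)(9 14 11 13)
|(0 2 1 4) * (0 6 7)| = |(0 2 1 4 6 7)| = 6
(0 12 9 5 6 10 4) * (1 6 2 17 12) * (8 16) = [1, 6, 17, 3, 0, 2, 10, 7, 16, 5, 4, 11, 9, 13, 14, 15, 8, 12] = (0 1 6 10 4)(2 17 12 9 5)(8 16)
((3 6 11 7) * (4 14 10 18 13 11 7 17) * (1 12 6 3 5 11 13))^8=(1 14 11 6 18 4 5 12 10 17 7)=((1 12 6 7 5 11 17 4 14 10 18))^8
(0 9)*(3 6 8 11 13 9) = (0 3 6 8 11 13 9) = [3, 1, 2, 6, 4, 5, 8, 7, 11, 0, 10, 13, 12, 9]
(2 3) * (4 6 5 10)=(2 3)(4 6 5 10)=[0, 1, 3, 2, 6, 10, 5, 7, 8, 9, 4]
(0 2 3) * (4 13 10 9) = (0 2 3)(4 13 10 9) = [2, 1, 3, 0, 13, 5, 6, 7, 8, 4, 9, 11, 12, 10]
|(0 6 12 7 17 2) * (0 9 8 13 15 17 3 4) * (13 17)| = |(0 6 12 7 3 4)(2 9 8 17)(13 15)| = 12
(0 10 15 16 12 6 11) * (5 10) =(0 5 10 15 16 12 6 11) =[5, 1, 2, 3, 4, 10, 11, 7, 8, 9, 15, 0, 6, 13, 14, 16, 12]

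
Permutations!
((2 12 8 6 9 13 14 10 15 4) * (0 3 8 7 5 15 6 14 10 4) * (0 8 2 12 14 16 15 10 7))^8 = (0 2 4)(3 14 12)(5 6 13)(7 10 9)(8 15 16)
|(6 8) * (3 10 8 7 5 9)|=7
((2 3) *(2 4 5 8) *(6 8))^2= ((2 3 4 5 6 8))^2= (2 4 6)(3 5 8)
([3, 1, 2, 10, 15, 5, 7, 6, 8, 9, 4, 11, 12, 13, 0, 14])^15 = (0 4)(3 15)(6 7)(10 14)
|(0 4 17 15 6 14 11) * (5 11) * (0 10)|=9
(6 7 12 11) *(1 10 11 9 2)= (1 10 11 6 7 12 9 2)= [0, 10, 1, 3, 4, 5, 7, 12, 8, 2, 11, 6, 9]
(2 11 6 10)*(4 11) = (2 4 11 6 10) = [0, 1, 4, 3, 11, 5, 10, 7, 8, 9, 2, 6]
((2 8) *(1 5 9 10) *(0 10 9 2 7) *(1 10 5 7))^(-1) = ((10)(0 5 2 8 1 7))^(-1) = (10)(0 7 1 8 2 5)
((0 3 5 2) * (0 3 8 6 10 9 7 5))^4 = (0 9 3 10 2 6 5 8 7)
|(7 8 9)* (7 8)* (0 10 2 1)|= 4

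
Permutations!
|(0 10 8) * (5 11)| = 6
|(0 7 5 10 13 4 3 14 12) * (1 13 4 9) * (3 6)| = 9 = |(0 7 5 10 4 6 3 14 12)(1 13 9)|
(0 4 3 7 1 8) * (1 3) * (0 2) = [4, 8, 0, 7, 1, 5, 6, 3, 2] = (0 4 1 8 2)(3 7)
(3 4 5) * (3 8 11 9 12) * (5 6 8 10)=(3 4 6 8 11 9 12)(5 10)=[0, 1, 2, 4, 6, 10, 8, 7, 11, 12, 5, 9, 3]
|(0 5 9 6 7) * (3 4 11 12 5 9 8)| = |(0 9 6 7)(3 4 11 12 5 8)| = 12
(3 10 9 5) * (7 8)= [0, 1, 2, 10, 4, 3, 6, 8, 7, 5, 9]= (3 10 9 5)(7 8)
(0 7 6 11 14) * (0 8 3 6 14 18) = (0 7 14 8 3 6 11 18) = [7, 1, 2, 6, 4, 5, 11, 14, 3, 9, 10, 18, 12, 13, 8, 15, 16, 17, 0]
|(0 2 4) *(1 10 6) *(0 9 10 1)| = |(0 2 4 9 10 6)| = 6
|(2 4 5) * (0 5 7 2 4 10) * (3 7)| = 7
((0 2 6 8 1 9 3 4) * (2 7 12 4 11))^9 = ((0 7 12 4)(1 9 3 11 2 6 8))^9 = (0 7 12 4)(1 3 2 8 9 11 6)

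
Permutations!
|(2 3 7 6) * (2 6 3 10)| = 2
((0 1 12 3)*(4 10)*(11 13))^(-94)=((0 1 12 3)(4 10)(11 13))^(-94)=(13)(0 12)(1 3)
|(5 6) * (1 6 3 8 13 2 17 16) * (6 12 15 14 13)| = 8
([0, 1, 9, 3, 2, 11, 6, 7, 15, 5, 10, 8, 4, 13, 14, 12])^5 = [0, 1, 15, 3, 8, 4, 6, 7, 9, 12, 10, 2, 11, 13, 14, 5]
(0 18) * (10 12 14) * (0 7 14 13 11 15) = (0 18 7 14 10 12 13 11 15) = [18, 1, 2, 3, 4, 5, 6, 14, 8, 9, 12, 15, 13, 11, 10, 0, 16, 17, 7]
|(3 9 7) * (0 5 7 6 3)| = 3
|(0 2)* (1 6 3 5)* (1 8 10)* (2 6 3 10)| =8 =|(0 6 10 1 3 5 8 2)|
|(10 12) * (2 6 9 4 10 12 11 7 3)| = 8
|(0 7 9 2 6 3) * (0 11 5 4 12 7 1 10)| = |(0 1 10)(2 6 3 11 5 4 12 7 9)| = 9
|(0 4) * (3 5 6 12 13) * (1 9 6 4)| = |(0 1 9 6 12 13 3 5 4)| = 9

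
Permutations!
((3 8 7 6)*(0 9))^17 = (0 9)(3 8 7 6)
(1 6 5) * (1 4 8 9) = (1 6 5 4 8 9) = [0, 6, 2, 3, 8, 4, 5, 7, 9, 1]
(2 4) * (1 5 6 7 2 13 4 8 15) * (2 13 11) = (1 5 6 7 13 4 11 2 8 15) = [0, 5, 8, 3, 11, 6, 7, 13, 15, 9, 10, 2, 12, 4, 14, 1]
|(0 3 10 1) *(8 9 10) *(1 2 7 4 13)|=|(0 3 8 9 10 2 7 4 13 1)|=10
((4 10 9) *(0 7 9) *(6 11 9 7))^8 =((0 6 11 9 4 10))^8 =(0 11 4)(6 9 10)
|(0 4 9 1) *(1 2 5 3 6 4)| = 6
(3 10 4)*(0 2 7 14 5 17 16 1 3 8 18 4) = (0 2 7 14 5 17 16 1 3 10)(4 8 18) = [2, 3, 7, 10, 8, 17, 6, 14, 18, 9, 0, 11, 12, 13, 5, 15, 1, 16, 4]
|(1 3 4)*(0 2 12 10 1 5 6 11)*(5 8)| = |(0 2 12 10 1 3 4 8 5 6 11)| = 11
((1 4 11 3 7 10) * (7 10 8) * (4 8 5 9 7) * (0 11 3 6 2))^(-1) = (0 2 6 11)(1 10 3 4 8)(5 7 9) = ((0 11 6 2)(1 8 4 3 10)(5 9 7))^(-1)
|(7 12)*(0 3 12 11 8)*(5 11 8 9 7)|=|(0 3 12 5 11 9 7 8)|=8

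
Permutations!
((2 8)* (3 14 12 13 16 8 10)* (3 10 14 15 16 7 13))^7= (16)(7 13)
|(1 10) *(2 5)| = 2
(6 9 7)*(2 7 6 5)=(2 7 5)(6 9)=[0, 1, 7, 3, 4, 2, 9, 5, 8, 6]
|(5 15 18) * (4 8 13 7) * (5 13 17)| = 8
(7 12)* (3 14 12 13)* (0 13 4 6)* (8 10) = (0 13 3 14 12 7 4 6)(8 10) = [13, 1, 2, 14, 6, 5, 0, 4, 10, 9, 8, 11, 7, 3, 12]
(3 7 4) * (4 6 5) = (3 7 6 5 4) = [0, 1, 2, 7, 3, 4, 5, 6]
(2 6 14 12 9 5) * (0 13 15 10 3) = (0 13 15 10 3)(2 6 14 12 9 5) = [13, 1, 6, 0, 4, 2, 14, 7, 8, 5, 3, 11, 9, 15, 12, 10]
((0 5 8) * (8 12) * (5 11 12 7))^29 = (0 11 12 8)(5 7)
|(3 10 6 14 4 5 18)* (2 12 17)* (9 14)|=|(2 12 17)(3 10 6 9 14 4 5 18)|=24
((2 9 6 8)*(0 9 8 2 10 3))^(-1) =((0 9 6 2 8 10 3))^(-1) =(0 3 10 8 2 6 9)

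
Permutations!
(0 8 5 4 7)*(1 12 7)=(0 8 5 4 1 12 7)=[8, 12, 2, 3, 1, 4, 6, 0, 5, 9, 10, 11, 7]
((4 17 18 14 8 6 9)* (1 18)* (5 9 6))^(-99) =(1 9 14 17 5 18 4 8)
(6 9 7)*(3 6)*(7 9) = (9)(3 6 7) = [0, 1, 2, 6, 4, 5, 7, 3, 8, 9]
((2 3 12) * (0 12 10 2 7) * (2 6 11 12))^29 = ((0 2 3 10 6 11 12 7))^29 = (0 11 3 7 6 2 12 10)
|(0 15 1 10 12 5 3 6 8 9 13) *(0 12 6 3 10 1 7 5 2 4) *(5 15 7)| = 12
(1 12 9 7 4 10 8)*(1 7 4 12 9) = (1 9 4 10 8 7 12) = [0, 9, 2, 3, 10, 5, 6, 12, 7, 4, 8, 11, 1]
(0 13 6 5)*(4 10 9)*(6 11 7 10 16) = (0 13 11 7 10 9 4 16 6 5) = [13, 1, 2, 3, 16, 0, 5, 10, 8, 4, 9, 7, 12, 11, 14, 15, 6]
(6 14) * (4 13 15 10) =(4 13 15 10)(6 14) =[0, 1, 2, 3, 13, 5, 14, 7, 8, 9, 4, 11, 12, 15, 6, 10]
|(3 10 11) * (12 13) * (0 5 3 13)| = |(0 5 3 10 11 13 12)| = 7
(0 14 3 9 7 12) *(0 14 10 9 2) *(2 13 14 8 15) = (0 10 9 7 12 8 15 2)(3 13 14) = [10, 1, 0, 13, 4, 5, 6, 12, 15, 7, 9, 11, 8, 14, 3, 2]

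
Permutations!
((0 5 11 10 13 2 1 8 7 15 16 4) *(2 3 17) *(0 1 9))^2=(0 11 13 17 9 5 10 3 2)(1 7 16)(4 8 15)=((0 5 11 10 13 3 17 2 9)(1 8 7 15 16 4))^2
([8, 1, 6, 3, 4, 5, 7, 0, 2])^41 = [8, 1, 6, 3, 4, 5, 7, 0, 2]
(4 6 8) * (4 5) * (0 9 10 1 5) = [9, 5, 2, 3, 6, 4, 8, 7, 0, 10, 1] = (0 9 10 1 5 4 6 8)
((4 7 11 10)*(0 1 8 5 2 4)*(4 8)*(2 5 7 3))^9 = (11)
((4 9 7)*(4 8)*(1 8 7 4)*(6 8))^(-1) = (1 8 6)(4 9)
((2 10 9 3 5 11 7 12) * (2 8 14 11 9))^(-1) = ((2 10)(3 5 9)(7 12 8 14 11))^(-1) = (2 10)(3 9 5)(7 11 14 8 12)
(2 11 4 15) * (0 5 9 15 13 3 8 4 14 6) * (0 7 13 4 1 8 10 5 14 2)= (0 14 6 7 13 3 10 5 9 15)(1 8)(2 11)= [14, 8, 11, 10, 4, 9, 7, 13, 1, 15, 5, 2, 12, 3, 6, 0]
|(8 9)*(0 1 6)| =6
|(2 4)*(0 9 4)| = |(0 9 4 2)| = 4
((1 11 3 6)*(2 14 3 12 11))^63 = (1 3 2 6 14)(11 12)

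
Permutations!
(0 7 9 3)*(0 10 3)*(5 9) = (0 7 5 9)(3 10) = [7, 1, 2, 10, 4, 9, 6, 5, 8, 0, 3]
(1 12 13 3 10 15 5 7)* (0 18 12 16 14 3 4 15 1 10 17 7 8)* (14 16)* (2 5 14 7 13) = (0 18 12 2 5 8)(1 7 10)(3 17 13 4 15 14) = [18, 7, 5, 17, 15, 8, 6, 10, 0, 9, 1, 11, 2, 4, 3, 14, 16, 13, 12]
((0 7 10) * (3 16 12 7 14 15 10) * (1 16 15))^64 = (0 14 1 16 12 7 3 15 10)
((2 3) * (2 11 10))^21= ((2 3 11 10))^21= (2 3 11 10)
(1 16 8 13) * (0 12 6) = (0 12 6)(1 16 8 13) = [12, 16, 2, 3, 4, 5, 0, 7, 13, 9, 10, 11, 6, 1, 14, 15, 8]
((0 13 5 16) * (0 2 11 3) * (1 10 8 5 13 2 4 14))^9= ((0 2 11 3)(1 10 8 5 16 4 14))^9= (0 2 11 3)(1 8 16 14 10 5 4)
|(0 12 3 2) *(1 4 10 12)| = 7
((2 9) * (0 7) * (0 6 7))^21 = (2 9)(6 7)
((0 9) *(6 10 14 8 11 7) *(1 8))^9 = ((0 9)(1 8 11 7 6 10 14))^9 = (0 9)(1 11 6 14 8 7 10)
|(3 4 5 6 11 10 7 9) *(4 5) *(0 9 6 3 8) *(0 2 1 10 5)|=11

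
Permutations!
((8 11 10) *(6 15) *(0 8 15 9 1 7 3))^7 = (0 1 15 8 7 6 11 3 9 10)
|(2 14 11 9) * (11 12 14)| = |(2 11 9)(12 14)| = 6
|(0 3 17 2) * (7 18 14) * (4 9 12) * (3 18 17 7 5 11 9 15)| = 13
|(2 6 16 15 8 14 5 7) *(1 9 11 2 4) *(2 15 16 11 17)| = |(1 9 17 2 6 11 15 8 14 5 7 4)| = 12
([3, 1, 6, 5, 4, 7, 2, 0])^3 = (0 7 5 3)(2 6)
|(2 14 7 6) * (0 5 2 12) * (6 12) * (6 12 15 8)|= 9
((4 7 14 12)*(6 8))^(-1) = (4 12 14 7)(6 8)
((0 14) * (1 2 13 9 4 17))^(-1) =(0 14)(1 17 4 9 13 2)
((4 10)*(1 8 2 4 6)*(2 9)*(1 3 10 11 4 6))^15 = (1 8 9 2 6 3 10)(4 11)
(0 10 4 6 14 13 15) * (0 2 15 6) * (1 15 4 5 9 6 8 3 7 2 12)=[10, 15, 4, 7, 0, 9, 14, 2, 3, 6, 5, 11, 1, 8, 13, 12]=(0 10 5 9 6 14 13 8 3 7 2 4)(1 15 12)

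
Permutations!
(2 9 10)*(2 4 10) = (2 9)(4 10) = [0, 1, 9, 3, 10, 5, 6, 7, 8, 2, 4]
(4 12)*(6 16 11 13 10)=[0, 1, 2, 3, 12, 5, 16, 7, 8, 9, 6, 13, 4, 10, 14, 15, 11]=(4 12)(6 16 11 13 10)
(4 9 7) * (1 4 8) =(1 4 9 7 8) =[0, 4, 2, 3, 9, 5, 6, 8, 1, 7]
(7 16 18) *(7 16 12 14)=(7 12 14)(16 18)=[0, 1, 2, 3, 4, 5, 6, 12, 8, 9, 10, 11, 14, 13, 7, 15, 18, 17, 16]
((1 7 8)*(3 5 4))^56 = (1 8 7)(3 4 5)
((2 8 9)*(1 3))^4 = ((1 3)(2 8 9))^4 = (2 8 9)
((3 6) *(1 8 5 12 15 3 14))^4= ((1 8 5 12 15 3 6 14))^4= (1 15)(3 8)(5 6)(12 14)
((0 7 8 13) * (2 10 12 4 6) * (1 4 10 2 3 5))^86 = (0 8)(1 4 6 3 5)(7 13) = ((0 7 8 13)(1 4 6 3 5)(10 12))^86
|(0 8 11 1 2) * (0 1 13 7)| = |(0 8 11 13 7)(1 2)| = 10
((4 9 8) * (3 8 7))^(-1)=(3 7 9 4 8)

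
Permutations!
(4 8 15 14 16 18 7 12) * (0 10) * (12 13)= [10, 1, 2, 3, 8, 5, 6, 13, 15, 9, 0, 11, 4, 12, 16, 14, 18, 17, 7]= (0 10)(4 8 15 14 16 18 7 13 12)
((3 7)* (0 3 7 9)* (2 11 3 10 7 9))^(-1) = ((0 10 7 9)(2 11 3))^(-1) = (0 9 7 10)(2 3 11)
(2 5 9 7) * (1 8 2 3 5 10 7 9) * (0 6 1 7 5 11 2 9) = (0 6 1 8 9)(2 10 5 7 3 11) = [6, 8, 10, 11, 4, 7, 1, 3, 9, 0, 5, 2]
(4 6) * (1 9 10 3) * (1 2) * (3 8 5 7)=(1 9 10 8 5 7 3 2)(4 6)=[0, 9, 1, 2, 6, 7, 4, 3, 5, 10, 8]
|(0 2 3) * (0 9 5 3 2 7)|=6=|(0 7)(3 9 5)|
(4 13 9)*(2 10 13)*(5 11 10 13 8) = [0, 1, 13, 3, 2, 11, 6, 7, 5, 4, 8, 10, 12, 9] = (2 13 9 4)(5 11 10 8)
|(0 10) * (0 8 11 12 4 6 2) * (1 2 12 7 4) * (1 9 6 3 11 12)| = |(0 10 8 12 9 6 1 2)(3 11 7 4)| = 8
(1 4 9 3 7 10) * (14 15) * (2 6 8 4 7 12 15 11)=[0, 7, 6, 12, 9, 5, 8, 10, 4, 3, 1, 2, 15, 13, 11, 14]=(1 7 10)(2 6 8 4 9 3 12 15 14 11)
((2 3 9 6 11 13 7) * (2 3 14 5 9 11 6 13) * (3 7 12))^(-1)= ((2 14 5 9 13 12 3 11))^(-1)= (2 11 3 12 13 9 5 14)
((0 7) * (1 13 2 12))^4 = (13)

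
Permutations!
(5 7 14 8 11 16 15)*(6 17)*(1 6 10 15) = (1 6 17 10 15 5 7 14 8 11 16) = [0, 6, 2, 3, 4, 7, 17, 14, 11, 9, 15, 16, 12, 13, 8, 5, 1, 10]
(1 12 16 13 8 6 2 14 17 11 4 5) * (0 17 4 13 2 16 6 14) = (0 17 11 13 8 14 4 5 1 12 6 16 2) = [17, 12, 0, 3, 5, 1, 16, 7, 14, 9, 10, 13, 6, 8, 4, 15, 2, 11]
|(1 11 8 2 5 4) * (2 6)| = 7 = |(1 11 8 6 2 5 4)|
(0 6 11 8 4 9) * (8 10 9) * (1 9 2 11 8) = (0 6 8 4 1 9)(2 11 10) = [6, 9, 11, 3, 1, 5, 8, 7, 4, 0, 2, 10]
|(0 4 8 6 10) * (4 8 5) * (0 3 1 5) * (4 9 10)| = |(0 8 6 4)(1 5 9 10 3)| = 20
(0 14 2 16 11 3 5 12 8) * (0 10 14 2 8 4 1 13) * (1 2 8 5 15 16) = (0 8 10 14 5 12 4 2 1 13)(3 15 16 11) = [8, 13, 1, 15, 2, 12, 6, 7, 10, 9, 14, 3, 4, 0, 5, 16, 11]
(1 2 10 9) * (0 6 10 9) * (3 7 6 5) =[5, 2, 9, 7, 4, 3, 10, 6, 8, 1, 0] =(0 5 3 7 6 10)(1 2 9)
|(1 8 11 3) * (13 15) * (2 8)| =10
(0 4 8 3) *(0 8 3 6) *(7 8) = [4, 1, 2, 7, 3, 5, 0, 8, 6] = (0 4 3 7 8 6)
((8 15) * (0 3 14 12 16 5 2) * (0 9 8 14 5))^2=(0 5 9 15 12)(2 8 14 16 3)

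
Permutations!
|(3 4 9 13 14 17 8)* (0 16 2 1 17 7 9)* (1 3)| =|(0 16 2 3 4)(1 17 8)(7 9 13 14)| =60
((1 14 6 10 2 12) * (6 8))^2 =(1 8 10 12 14 6 2)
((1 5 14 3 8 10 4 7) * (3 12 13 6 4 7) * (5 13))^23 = (1 7 10 8 3 4 6 13)(5 12 14)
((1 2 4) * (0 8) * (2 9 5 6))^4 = ((0 8)(1 9 5 6 2 4))^4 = (1 2 5)(4 6 9)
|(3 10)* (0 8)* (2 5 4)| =|(0 8)(2 5 4)(3 10)| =6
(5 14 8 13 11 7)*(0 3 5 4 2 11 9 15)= [3, 1, 11, 5, 2, 14, 6, 4, 13, 15, 10, 7, 12, 9, 8, 0]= (0 3 5 14 8 13 9 15)(2 11 7 4)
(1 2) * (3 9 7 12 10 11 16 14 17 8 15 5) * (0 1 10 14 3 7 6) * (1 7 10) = [7, 2, 1, 9, 4, 10, 0, 12, 15, 6, 11, 16, 14, 13, 17, 5, 3, 8] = (0 7 12 14 17 8 15 5 10 11 16 3 9 6)(1 2)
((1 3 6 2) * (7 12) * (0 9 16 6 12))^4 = (0 2 7 6 12 16 3 9 1)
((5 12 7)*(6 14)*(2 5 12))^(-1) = (2 5)(6 14)(7 12)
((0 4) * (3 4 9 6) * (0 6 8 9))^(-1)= ((3 4 6)(8 9))^(-1)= (3 6 4)(8 9)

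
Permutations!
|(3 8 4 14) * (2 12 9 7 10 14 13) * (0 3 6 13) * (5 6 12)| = 20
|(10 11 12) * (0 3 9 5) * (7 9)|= 15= |(0 3 7 9 5)(10 11 12)|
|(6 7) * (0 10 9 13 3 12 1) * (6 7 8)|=|(0 10 9 13 3 12 1)(6 8)|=14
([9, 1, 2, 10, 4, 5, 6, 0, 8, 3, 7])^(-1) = (0 7 10 3 9)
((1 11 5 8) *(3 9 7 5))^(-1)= ((1 11 3 9 7 5 8))^(-1)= (1 8 5 7 9 3 11)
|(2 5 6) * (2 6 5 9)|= |(2 9)|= 2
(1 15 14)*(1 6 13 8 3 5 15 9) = [0, 9, 2, 5, 4, 15, 13, 7, 3, 1, 10, 11, 12, 8, 6, 14] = (1 9)(3 5 15 14 6 13 8)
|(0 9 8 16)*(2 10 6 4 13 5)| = |(0 9 8 16)(2 10 6 4 13 5)| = 12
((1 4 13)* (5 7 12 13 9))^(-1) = ((1 4 9 5 7 12 13))^(-1) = (1 13 12 7 5 9 4)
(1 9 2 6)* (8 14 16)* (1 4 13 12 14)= (1 9 2 6 4 13 12 14 16 8)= [0, 9, 6, 3, 13, 5, 4, 7, 1, 2, 10, 11, 14, 12, 16, 15, 8]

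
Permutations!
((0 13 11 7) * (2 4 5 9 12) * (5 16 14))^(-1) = (0 7 11 13)(2 12 9 5 14 16 4)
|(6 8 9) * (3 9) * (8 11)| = 5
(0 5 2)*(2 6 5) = (0 2)(5 6) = [2, 1, 0, 3, 4, 6, 5]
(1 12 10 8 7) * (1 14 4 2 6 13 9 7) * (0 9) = (0 9 7 14 4 2 6 13)(1 12 10 8) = [9, 12, 6, 3, 2, 5, 13, 14, 1, 7, 8, 11, 10, 0, 4]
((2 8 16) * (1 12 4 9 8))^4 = (1 8 12 16 4 2 9)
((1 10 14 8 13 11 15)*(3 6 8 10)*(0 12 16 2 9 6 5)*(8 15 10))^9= (0 5 3 1 15 6 9 2 16 12)(8 14 10 11 13)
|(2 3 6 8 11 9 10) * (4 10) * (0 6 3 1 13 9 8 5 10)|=|(0 6 5 10 2 1 13 9 4)(8 11)|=18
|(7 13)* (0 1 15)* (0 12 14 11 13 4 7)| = |(0 1 15 12 14 11 13)(4 7)| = 14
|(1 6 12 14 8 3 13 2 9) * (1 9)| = 8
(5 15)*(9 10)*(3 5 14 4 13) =(3 5 15 14 4 13)(9 10) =[0, 1, 2, 5, 13, 15, 6, 7, 8, 10, 9, 11, 12, 3, 4, 14]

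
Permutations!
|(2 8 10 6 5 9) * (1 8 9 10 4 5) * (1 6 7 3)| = 14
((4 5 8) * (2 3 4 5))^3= ((2 3 4)(5 8))^3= (5 8)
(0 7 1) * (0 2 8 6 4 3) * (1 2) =(0 7 2 8 6 4 3) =[7, 1, 8, 0, 3, 5, 4, 2, 6]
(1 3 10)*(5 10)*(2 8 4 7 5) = (1 3 2 8 4 7 5 10) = [0, 3, 8, 2, 7, 10, 6, 5, 4, 9, 1]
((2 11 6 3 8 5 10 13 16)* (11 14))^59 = (2 16 13 10 5 8 3 6 11 14)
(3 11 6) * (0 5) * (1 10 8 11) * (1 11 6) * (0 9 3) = (0 5 9 3 11 1 10 8 6) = [5, 10, 2, 11, 4, 9, 0, 7, 6, 3, 8, 1]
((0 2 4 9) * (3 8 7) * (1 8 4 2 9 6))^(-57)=((0 9)(1 8 7 3 4 6))^(-57)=(0 9)(1 3)(4 8)(6 7)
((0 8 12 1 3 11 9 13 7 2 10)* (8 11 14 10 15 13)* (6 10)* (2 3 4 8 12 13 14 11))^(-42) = (15)(1 13 11)(3 12 8)(4 7 9)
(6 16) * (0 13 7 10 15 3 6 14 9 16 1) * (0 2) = (0 13 7 10 15 3 6 1 2)(9 16 14) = [13, 2, 0, 6, 4, 5, 1, 10, 8, 16, 15, 11, 12, 7, 9, 3, 14]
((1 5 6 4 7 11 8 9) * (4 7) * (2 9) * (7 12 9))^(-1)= ((1 5 6 12 9)(2 7 11 8))^(-1)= (1 9 12 6 5)(2 8 11 7)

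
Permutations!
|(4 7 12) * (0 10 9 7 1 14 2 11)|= |(0 10 9 7 12 4 1 14 2 11)|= 10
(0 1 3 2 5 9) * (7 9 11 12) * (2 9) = (0 1 3 9)(2 5 11 12 7) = [1, 3, 5, 9, 4, 11, 6, 2, 8, 0, 10, 12, 7]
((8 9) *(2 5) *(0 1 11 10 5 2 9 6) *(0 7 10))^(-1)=((0 1 11)(5 9 8 6 7 10))^(-1)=(0 11 1)(5 10 7 6 8 9)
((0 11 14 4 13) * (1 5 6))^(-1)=((0 11 14 4 13)(1 5 6))^(-1)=(0 13 4 14 11)(1 6 5)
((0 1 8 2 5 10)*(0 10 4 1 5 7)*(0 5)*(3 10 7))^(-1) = ((1 8 2 3 10 7 5 4))^(-1) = (1 4 5 7 10 3 2 8)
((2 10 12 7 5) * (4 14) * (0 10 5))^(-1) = ((0 10 12 7)(2 5)(4 14))^(-1) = (0 7 12 10)(2 5)(4 14)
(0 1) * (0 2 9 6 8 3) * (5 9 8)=[1, 2, 8, 0, 4, 9, 5, 7, 3, 6]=(0 1 2 8 3)(5 9 6)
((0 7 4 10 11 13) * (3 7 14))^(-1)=((0 14 3 7 4 10 11 13))^(-1)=(0 13 11 10 4 7 3 14)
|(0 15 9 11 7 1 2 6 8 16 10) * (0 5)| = 12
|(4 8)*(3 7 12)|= 6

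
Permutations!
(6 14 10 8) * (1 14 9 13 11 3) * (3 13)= (1 14 10 8 6 9 3)(11 13)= [0, 14, 2, 1, 4, 5, 9, 7, 6, 3, 8, 13, 12, 11, 10]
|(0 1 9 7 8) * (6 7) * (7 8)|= 5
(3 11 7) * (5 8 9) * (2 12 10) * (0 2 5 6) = (0 2 12 10 5 8 9 6)(3 11 7) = [2, 1, 12, 11, 4, 8, 0, 3, 9, 6, 5, 7, 10]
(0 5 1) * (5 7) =(0 7 5 1) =[7, 0, 2, 3, 4, 1, 6, 5]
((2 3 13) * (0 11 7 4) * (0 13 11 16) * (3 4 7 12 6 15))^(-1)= (0 16)(2 13 4)(3 15 6 12 11)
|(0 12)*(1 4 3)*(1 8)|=|(0 12)(1 4 3 8)|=4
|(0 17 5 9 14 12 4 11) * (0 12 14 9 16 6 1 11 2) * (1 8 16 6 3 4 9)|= 36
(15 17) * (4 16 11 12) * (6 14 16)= (4 6 14 16 11 12)(15 17)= [0, 1, 2, 3, 6, 5, 14, 7, 8, 9, 10, 12, 4, 13, 16, 17, 11, 15]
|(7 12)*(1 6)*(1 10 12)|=|(1 6 10 12 7)|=5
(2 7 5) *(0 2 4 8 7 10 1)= [2, 0, 10, 3, 8, 4, 6, 5, 7, 9, 1]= (0 2 10 1)(4 8 7 5)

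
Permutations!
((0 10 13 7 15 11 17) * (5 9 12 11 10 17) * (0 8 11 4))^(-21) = (0 11 12 17 5 4 8 9)(7 13 10 15)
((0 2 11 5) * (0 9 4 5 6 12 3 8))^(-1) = (0 8 3 12 6 11 2)(4 9 5)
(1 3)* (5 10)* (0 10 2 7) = [10, 3, 7, 1, 4, 2, 6, 0, 8, 9, 5] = (0 10 5 2 7)(1 3)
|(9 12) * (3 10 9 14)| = |(3 10 9 12 14)| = 5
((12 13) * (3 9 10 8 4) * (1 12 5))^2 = ((1 12 13 5)(3 9 10 8 4))^2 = (1 13)(3 10 4 9 8)(5 12)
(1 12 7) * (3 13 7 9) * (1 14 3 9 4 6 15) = (1 12 4 6 15)(3 13 7 14) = [0, 12, 2, 13, 6, 5, 15, 14, 8, 9, 10, 11, 4, 7, 3, 1]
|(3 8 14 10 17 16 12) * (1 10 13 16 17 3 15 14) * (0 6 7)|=60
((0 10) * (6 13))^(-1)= ((0 10)(6 13))^(-1)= (0 10)(6 13)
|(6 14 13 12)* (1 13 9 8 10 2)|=9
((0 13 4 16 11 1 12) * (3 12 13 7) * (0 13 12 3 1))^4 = (0 13)(1 16)(4 7)(11 12)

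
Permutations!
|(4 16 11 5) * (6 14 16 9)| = 7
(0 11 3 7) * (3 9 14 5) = (0 11 9 14 5 3 7) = [11, 1, 2, 7, 4, 3, 6, 0, 8, 14, 10, 9, 12, 13, 5]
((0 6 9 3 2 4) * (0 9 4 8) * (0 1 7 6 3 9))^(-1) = (9)(0 4 6 7 1 8 2 3)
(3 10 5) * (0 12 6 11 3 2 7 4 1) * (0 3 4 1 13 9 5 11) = (0 12 6)(1 3 10 11 4 13 9 5 2 7) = [12, 3, 7, 10, 13, 2, 0, 1, 8, 5, 11, 4, 6, 9]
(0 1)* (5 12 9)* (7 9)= (0 1)(5 12 7 9)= [1, 0, 2, 3, 4, 12, 6, 9, 8, 5, 10, 11, 7]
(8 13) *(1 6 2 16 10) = (1 6 2 16 10)(8 13) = [0, 6, 16, 3, 4, 5, 2, 7, 13, 9, 1, 11, 12, 8, 14, 15, 10]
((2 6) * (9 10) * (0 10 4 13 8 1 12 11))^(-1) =(0 11 12 1 8 13 4 9 10)(2 6)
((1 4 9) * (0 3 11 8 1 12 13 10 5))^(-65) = (0 3 11 8 1 4 9 12 13 10 5)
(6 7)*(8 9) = (6 7)(8 9) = [0, 1, 2, 3, 4, 5, 7, 6, 9, 8]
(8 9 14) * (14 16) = (8 9 16 14) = [0, 1, 2, 3, 4, 5, 6, 7, 9, 16, 10, 11, 12, 13, 8, 15, 14]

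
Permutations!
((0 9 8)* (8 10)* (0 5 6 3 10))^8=(3 5 10 6 8)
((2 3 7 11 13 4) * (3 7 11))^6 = ((2 7 3 11 13 4))^6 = (13)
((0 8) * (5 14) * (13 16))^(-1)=(0 8)(5 14)(13 16)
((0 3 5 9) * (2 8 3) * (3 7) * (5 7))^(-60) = (9)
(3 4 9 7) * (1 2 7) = (1 2 7 3 4 9) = [0, 2, 7, 4, 9, 5, 6, 3, 8, 1]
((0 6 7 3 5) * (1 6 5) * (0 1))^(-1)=((0 5 1 6 7 3))^(-1)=(0 3 7 6 1 5)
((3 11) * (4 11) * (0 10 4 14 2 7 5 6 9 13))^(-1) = ((0 10 4 11 3 14 2 7 5 6 9 13))^(-1) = (0 13 9 6 5 7 2 14 3 11 4 10)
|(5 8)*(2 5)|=3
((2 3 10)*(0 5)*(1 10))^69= (0 5)(1 10 2 3)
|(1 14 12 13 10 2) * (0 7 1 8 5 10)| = |(0 7 1 14 12 13)(2 8 5 10)| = 12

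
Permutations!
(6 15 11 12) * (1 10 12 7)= (1 10 12 6 15 11 7)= [0, 10, 2, 3, 4, 5, 15, 1, 8, 9, 12, 7, 6, 13, 14, 11]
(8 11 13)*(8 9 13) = (8 11)(9 13) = [0, 1, 2, 3, 4, 5, 6, 7, 11, 13, 10, 8, 12, 9]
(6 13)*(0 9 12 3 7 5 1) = [9, 0, 2, 7, 4, 1, 13, 5, 8, 12, 10, 11, 3, 6] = (0 9 12 3 7 5 1)(6 13)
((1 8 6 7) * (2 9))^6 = ((1 8 6 7)(2 9))^6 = (9)(1 6)(7 8)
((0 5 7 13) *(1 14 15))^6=((0 5 7 13)(1 14 15))^6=(15)(0 7)(5 13)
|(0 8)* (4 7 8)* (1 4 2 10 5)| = |(0 2 10 5 1 4 7 8)| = 8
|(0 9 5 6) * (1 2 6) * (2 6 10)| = |(0 9 5 1 6)(2 10)| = 10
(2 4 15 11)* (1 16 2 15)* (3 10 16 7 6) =[0, 7, 4, 10, 1, 5, 3, 6, 8, 9, 16, 15, 12, 13, 14, 11, 2] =(1 7 6 3 10 16 2 4)(11 15)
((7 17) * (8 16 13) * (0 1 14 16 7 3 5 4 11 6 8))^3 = ((0 1 14 16 13)(3 5 4 11 6 8 7 17))^3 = (0 16 1 13 14)(3 11 7 5 6 17 4 8)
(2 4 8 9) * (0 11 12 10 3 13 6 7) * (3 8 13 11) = (0 3 11 12 10 8 9 2 4 13 6 7) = [3, 1, 4, 11, 13, 5, 7, 0, 9, 2, 8, 12, 10, 6]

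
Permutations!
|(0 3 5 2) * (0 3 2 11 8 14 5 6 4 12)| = 12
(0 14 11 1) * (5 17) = (0 14 11 1)(5 17) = [14, 0, 2, 3, 4, 17, 6, 7, 8, 9, 10, 1, 12, 13, 11, 15, 16, 5]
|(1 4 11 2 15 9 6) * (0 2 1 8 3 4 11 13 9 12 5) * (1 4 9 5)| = |(0 2 15 12 1 11 4 13 5)(3 9 6 8)| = 36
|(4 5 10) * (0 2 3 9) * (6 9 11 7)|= |(0 2 3 11 7 6 9)(4 5 10)|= 21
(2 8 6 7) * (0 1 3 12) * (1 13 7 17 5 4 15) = (0 13 7 2 8 6 17 5 4 15 1 3 12) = [13, 3, 8, 12, 15, 4, 17, 2, 6, 9, 10, 11, 0, 7, 14, 1, 16, 5]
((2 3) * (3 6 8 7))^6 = (2 6 8 7 3)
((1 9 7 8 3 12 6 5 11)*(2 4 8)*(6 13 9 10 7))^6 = ((1 10 7 2 4 8 3 12 13 9 6 5 11))^6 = (1 3 11 8 5 4 6 2 9 7 13 10 12)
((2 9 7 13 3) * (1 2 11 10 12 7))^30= (13)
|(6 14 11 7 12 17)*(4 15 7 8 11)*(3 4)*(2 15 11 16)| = 12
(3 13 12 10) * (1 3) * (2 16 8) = (1 3 13 12 10)(2 16 8) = [0, 3, 16, 13, 4, 5, 6, 7, 2, 9, 1, 11, 10, 12, 14, 15, 8]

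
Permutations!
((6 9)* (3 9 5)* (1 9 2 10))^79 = (1 6 3 10 9 5 2)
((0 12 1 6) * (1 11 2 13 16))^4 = (0 13)(1 11)(2 6)(12 16)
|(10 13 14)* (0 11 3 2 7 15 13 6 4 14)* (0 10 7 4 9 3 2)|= |(0 11 2 4 14 7 15 13 10 6 9 3)|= 12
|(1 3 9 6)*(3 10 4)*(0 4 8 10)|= 6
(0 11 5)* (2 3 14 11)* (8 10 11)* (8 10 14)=(0 2 3 8 14 10 11 5)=[2, 1, 3, 8, 4, 0, 6, 7, 14, 9, 11, 5, 12, 13, 10]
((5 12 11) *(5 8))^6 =(5 11)(8 12) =((5 12 11 8))^6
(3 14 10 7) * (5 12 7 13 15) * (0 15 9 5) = (0 15)(3 14 10 13 9 5 12 7) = [15, 1, 2, 14, 4, 12, 6, 3, 8, 5, 13, 11, 7, 9, 10, 0]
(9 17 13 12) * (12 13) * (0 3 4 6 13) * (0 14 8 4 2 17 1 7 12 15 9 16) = (0 3 2 17 15 9 1 7 12 16)(4 6 13 14 8) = [3, 7, 17, 2, 6, 5, 13, 12, 4, 1, 10, 11, 16, 14, 8, 9, 0, 15]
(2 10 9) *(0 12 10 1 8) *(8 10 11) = [12, 10, 1, 3, 4, 5, 6, 7, 0, 2, 9, 8, 11] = (0 12 11 8)(1 10 9 2)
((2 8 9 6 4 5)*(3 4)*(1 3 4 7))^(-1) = (1 7 3)(2 5 4 6 9 8)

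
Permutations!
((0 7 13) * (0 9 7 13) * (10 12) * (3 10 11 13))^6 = (0 9 11 10)(3 7 13 12) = ((0 3 10 12 11 13 9 7))^6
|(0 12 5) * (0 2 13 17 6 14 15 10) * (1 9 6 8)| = 13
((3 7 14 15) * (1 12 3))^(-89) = (1 12 3 7 14 15)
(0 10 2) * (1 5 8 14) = (0 10 2)(1 5 8 14) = [10, 5, 0, 3, 4, 8, 6, 7, 14, 9, 2, 11, 12, 13, 1]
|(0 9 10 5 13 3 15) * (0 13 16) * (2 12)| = |(0 9 10 5 16)(2 12)(3 15 13)| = 30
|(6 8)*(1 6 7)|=|(1 6 8 7)|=4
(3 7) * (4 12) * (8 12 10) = [0, 1, 2, 7, 10, 5, 6, 3, 12, 9, 8, 11, 4] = (3 7)(4 10 8 12)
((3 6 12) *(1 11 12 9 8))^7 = ((1 11 12 3 6 9 8))^7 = (12)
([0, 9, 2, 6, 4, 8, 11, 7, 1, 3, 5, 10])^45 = [0, 10, 2, 8, 4, 6, 1, 7, 11, 5, 3, 9]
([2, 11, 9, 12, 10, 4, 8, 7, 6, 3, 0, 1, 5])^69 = [5, 11, 4, 0, 3, 9, 8, 7, 6, 10, 12, 1, 2]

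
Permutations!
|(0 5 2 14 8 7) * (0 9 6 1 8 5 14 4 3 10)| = |(0 14 5 2 4 3 10)(1 8 7 9 6)| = 35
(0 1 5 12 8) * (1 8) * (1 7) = (0 8)(1 5 12 7) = [8, 5, 2, 3, 4, 12, 6, 1, 0, 9, 10, 11, 7]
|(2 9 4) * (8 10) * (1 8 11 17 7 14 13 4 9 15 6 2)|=|(1 8 10 11 17 7 14 13 4)(2 15 6)|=9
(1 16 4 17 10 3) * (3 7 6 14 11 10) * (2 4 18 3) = [0, 16, 4, 1, 17, 5, 14, 6, 8, 9, 7, 10, 12, 13, 11, 15, 18, 2, 3] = (1 16 18 3)(2 4 17)(6 14 11 10 7)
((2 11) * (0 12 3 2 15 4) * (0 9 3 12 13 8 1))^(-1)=((0 13 8 1)(2 11 15 4 9 3))^(-1)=(0 1 8 13)(2 3 9 4 15 11)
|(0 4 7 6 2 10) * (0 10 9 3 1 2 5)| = 20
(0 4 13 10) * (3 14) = [4, 1, 2, 14, 13, 5, 6, 7, 8, 9, 0, 11, 12, 10, 3] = (0 4 13 10)(3 14)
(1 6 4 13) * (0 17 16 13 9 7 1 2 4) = (0 17 16 13 2 4 9 7 1 6) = [17, 6, 4, 3, 9, 5, 0, 1, 8, 7, 10, 11, 12, 2, 14, 15, 13, 16]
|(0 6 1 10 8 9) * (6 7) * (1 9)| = 12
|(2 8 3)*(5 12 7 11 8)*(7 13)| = 8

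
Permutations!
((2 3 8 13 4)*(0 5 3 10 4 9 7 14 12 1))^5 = (0 9)(1 13)(2 4 10)(3 14)(5 7)(8 12)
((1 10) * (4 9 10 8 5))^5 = ((1 8 5 4 9 10))^5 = (1 10 9 4 5 8)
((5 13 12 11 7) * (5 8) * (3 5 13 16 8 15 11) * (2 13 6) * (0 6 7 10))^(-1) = ((0 6 2 13 12 3 5 16 8 7 15 11 10))^(-1) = (0 10 11 15 7 8 16 5 3 12 13 2 6)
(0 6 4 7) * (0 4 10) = (0 6 10)(4 7) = [6, 1, 2, 3, 7, 5, 10, 4, 8, 9, 0]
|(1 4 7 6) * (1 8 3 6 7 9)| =3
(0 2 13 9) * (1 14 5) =(0 2 13 9)(1 14 5) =[2, 14, 13, 3, 4, 1, 6, 7, 8, 0, 10, 11, 12, 9, 5]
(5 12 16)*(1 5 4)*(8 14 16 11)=(1 5 12 11 8 14 16 4)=[0, 5, 2, 3, 1, 12, 6, 7, 14, 9, 10, 8, 11, 13, 16, 15, 4]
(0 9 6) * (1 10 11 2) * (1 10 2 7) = [9, 2, 10, 3, 4, 5, 0, 1, 8, 6, 11, 7] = (0 9 6)(1 2 10 11 7)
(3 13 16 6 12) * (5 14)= (3 13 16 6 12)(5 14)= [0, 1, 2, 13, 4, 14, 12, 7, 8, 9, 10, 11, 3, 16, 5, 15, 6]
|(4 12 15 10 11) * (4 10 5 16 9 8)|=14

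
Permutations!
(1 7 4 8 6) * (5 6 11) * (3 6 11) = (1 7 4 8 3 6)(5 11) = [0, 7, 2, 6, 8, 11, 1, 4, 3, 9, 10, 5]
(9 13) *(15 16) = (9 13)(15 16) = [0, 1, 2, 3, 4, 5, 6, 7, 8, 13, 10, 11, 12, 9, 14, 16, 15]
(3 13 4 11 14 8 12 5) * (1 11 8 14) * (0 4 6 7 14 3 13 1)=(0 4 8 12 5 13 6 7 14 3 1 11)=[4, 11, 2, 1, 8, 13, 7, 14, 12, 9, 10, 0, 5, 6, 3]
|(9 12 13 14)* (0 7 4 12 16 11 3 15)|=11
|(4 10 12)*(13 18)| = 6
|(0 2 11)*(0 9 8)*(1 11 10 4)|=8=|(0 2 10 4 1 11 9 8)|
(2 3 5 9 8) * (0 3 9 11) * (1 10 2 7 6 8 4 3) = [1, 10, 9, 5, 3, 11, 8, 6, 7, 4, 2, 0] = (0 1 10 2 9 4 3 5 11)(6 8 7)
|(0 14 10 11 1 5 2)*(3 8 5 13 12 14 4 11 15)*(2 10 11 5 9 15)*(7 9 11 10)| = 15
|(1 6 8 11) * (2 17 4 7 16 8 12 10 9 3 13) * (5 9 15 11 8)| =18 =|(1 6 12 10 15 11)(2 17 4 7 16 5 9 3 13)|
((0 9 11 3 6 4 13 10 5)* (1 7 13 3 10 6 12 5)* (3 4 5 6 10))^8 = (13)(0 9 11 3 12 6 5) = ((0 9 11 3 12 6 5)(1 7 13 10))^8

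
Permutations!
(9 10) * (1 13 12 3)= (1 13 12 3)(9 10)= [0, 13, 2, 1, 4, 5, 6, 7, 8, 10, 9, 11, 3, 12]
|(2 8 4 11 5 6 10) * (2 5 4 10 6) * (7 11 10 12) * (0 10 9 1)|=11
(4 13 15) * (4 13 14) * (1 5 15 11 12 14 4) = [0, 5, 2, 3, 4, 15, 6, 7, 8, 9, 10, 12, 14, 11, 1, 13] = (1 5 15 13 11 12 14)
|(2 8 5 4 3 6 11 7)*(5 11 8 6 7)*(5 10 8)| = 6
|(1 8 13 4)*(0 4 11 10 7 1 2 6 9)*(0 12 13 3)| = 13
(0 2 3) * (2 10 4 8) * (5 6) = (0 10 4 8 2 3)(5 6) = [10, 1, 3, 0, 8, 6, 5, 7, 2, 9, 4]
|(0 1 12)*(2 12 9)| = 5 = |(0 1 9 2 12)|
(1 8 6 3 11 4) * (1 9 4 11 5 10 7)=(11)(1 8 6 3 5 10 7)(4 9)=[0, 8, 2, 5, 9, 10, 3, 1, 6, 4, 7, 11]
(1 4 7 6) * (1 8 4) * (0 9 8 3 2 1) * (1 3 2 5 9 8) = (0 8 4 7 6 2 3 5 9 1) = [8, 0, 3, 5, 7, 9, 2, 6, 4, 1]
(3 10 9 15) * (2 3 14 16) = (2 3 10 9 15 14 16) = [0, 1, 3, 10, 4, 5, 6, 7, 8, 15, 9, 11, 12, 13, 16, 14, 2]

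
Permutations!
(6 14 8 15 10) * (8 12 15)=(6 14 12 15 10)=[0, 1, 2, 3, 4, 5, 14, 7, 8, 9, 6, 11, 15, 13, 12, 10]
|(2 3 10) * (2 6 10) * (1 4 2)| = |(1 4 2 3)(6 10)| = 4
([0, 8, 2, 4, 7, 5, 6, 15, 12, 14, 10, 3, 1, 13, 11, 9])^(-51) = [0, 1, 2, 14, 11, 5, 6, 3, 8, 7, 10, 9, 12, 13, 15, 4]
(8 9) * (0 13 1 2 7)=(0 13 1 2 7)(8 9)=[13, 2, 7, 3, 4, 5, 6, 0, 9, 8, 10, 11, 12, 1]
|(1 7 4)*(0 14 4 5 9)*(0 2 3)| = |(0 14 4 1 7 5 9 2 3)| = 9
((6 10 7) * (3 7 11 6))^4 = (6 10 11)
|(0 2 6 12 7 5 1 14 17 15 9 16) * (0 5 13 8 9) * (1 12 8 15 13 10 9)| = 18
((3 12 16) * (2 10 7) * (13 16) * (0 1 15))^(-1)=(0 15 1)(2 7 10)(3 16 13 12)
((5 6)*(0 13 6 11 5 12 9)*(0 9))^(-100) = (13)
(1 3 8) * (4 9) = (1 3 8)(4 9) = [0, 3, 2, 8, 9, 5, 6, 7, 1, 4]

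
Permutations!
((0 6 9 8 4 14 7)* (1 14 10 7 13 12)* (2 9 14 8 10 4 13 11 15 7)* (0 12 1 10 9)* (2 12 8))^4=(0 15 1 14 8)(2 11 13 6 7)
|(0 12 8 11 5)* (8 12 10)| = |(12)(0 10 8 11 5)| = 5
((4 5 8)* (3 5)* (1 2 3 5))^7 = ((1 2 3)(4 5 8))^7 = (1 2 3)(4 5 8)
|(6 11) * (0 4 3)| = 6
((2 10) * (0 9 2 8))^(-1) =(0 8 10 2 9)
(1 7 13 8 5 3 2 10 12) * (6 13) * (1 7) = (2 10 12 7 6 13 8 5 3) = [0, 1, 10, 2, 4, 3, 13, 6, 5, 9, 12, 11, 7, 8]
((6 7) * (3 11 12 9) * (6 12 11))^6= (3 6 7 12 9)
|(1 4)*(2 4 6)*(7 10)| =4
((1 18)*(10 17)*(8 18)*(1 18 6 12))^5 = (18)(1 8 6 12)(10 17)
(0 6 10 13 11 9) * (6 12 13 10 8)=(0 12 13 11 9)(6 8)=[12, 1, 2, 3, 4, 5, 8, 7, 6, 0, 10, 9, 13, 11]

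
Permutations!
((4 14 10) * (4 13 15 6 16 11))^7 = (4 11 16 6 15 13 10 14)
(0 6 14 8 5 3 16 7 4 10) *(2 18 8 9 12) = (0 6 14 9 12 2 18 8 5 3 16 7 4 10) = [6, 1, 18, 16, 10, 3, 14, 4, 5, 12, 0, 11, 2, 13, 9, 15, 7, 17, 8]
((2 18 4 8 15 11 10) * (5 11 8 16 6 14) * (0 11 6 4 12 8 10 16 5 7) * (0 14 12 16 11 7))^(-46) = (0 14 7)(2 5 15 16 12)(4 8 18 6 10)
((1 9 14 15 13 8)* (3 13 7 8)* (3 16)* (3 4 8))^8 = (1 4 13 7 14)(3 15 9 8 16) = ((1 9 14 15 7 3 13 16 4 8))^8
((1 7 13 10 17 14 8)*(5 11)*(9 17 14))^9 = (1 10)(5 11)(7 14)(8 13)(9 17)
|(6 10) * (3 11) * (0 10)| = 6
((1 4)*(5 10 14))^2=((1 4)(5 10 14))^2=(5 14 10)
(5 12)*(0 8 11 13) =(0 8 11 13)(5 12) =[8, 1, 2, 3, 4, 12, 6, 7, 11, 9, 10, 13, 5, 0]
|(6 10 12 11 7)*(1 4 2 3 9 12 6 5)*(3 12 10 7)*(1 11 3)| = |(1 4 2 12 3 9 10 6 7 5 11)| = 11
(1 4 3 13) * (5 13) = (1 4 3 5 13) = [0, 4, 2, 5, 3, 13, 6, 7, 8, 9, 10, 11, 12, 1]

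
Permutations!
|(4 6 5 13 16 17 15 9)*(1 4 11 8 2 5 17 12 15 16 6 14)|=33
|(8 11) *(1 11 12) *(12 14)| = |(1 11 8 14 12)| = 5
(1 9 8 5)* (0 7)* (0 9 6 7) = (1 6 7 9 8 5) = [0, 6, 2, 3, 4, 1, 7, 9, 5, 8]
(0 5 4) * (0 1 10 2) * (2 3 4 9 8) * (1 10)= [5, 1, 0, 4, 10, 9, 6, 7, 2, 8, 3]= (0 5 9 8 2)(3 4 10)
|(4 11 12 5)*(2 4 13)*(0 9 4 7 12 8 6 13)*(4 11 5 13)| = |(0 9 11 8 6 4 5)(2 7 12 13)| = 28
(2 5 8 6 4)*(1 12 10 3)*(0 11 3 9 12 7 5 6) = (0 11 3 1 7 5 8)(2 6 4)(9 12 10) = [11, 7, 6, 1, 2, 8, 4, 5, 0, 12, 9, 3, 10]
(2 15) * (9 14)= [0, 1, 15, 3, 4, 5, 6, 7, 8, 14, 10, 11, 12, 13, 9, 2]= (2 15)(9 14)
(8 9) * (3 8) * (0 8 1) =(0 8 9 3 1) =[8, 0, 2, 1, 4, 5, 6, 7, 9, 3]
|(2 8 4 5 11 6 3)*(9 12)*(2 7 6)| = 30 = |(2 8 4 5 11)(3 7 6)(9 12)|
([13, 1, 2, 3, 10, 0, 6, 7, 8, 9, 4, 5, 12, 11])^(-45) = (0 5 11 13)(4 10)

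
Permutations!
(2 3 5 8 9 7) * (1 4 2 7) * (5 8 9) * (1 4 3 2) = (1 3 8 5 9 4) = [0, 3, 2, 8, 1, 9, 6, 7, 5, 4]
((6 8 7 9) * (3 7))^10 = ((3 7 9 6 8))^10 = (9)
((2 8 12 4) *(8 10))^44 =((2 10 8 12 4))^44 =(2 4 12 8 10)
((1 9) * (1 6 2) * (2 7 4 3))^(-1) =((1 9 6 7 4 3 2))^(-1) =(1 2 3 4 7 6 9)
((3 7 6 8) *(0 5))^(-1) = ((0 5)(3 7 6 8))^(-1) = (0 5)(3 8 6 7)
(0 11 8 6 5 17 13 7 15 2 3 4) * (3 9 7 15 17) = (0 11 8 6 5 3 4)(2 9 7 17 13 15) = [11, 1, 9, 4, 0, 3, 5, 17, 6, 7, 10, 8, 12, 15, 14, 2, 16, 13]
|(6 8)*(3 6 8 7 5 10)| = 5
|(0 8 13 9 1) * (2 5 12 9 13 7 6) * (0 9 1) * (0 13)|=10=|(0 8 7 6 2 5 12 1 9 13)|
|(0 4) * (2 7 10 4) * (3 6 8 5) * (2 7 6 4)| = |(0 7 10 2 6 8 5 3 4)| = 9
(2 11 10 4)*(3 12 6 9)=(2 11 10 4)(3 12 6 9)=[0, 1, 11, 12, 2, 5, 9, 7, 8, 3, 4, 10, 6]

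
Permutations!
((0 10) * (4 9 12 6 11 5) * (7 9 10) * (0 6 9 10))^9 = (0 10 11 4 7 6 5)(9 12)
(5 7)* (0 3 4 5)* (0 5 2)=(0 3 4 2)(5 7)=[3, 1, 0, 4, 2, 7, 6, 5]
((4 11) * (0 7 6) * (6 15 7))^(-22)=((0 6)(4 11)(7 15))^(-22)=(15)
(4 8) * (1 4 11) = (1 4 8 11) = [0, 4, 2, 3, 8, 5, 6, 7, 11, 9, 10, 1]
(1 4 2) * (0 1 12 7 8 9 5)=(0 1 4 2 12 7 8 9 5)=[1, 4, 12, 3, 2, 0, 6, 8, 9, 5, 10, 11, 7]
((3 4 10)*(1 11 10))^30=(11)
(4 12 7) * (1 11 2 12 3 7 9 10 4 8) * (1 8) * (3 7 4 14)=(1 11 2 12 9 10 14 3 4 7)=[0, 11, 12, 4, 7, 5, 6, 1, 8, 10, 14, 2, 9, 13, 3]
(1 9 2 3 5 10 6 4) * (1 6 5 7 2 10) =(1 9 10 5)(2 3 7)(4 6) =[0, 9, 3, 7, 6, 1, 4, 2, 8, 10, 5]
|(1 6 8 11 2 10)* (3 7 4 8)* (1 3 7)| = 9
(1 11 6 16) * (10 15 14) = (1 11 6 16)(10 15 14) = [0, 11, 2, 3, 4, 5, 16, 7, 8, 9, 15, 6, 12, 13, 10, 14, 1]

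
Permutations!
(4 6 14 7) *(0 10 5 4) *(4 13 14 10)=(0 4 6 10 5 13 14 7)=[4, 1, 2, 3, 6, 13, 10, 0, 8, 9, 5, 11, 12, 14, 7]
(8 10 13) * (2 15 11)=(2 15 11)(8 10 13)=[0, 1, 15, 3, 4, 5, 6, 7, 10, 9, 13, 2, 12, 8, 14, 11]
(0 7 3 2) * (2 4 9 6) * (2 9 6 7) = (0 2)(3 4 6 9 7) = [2, 1, 0, 4, 6, 5, 9, 3, 8, 7]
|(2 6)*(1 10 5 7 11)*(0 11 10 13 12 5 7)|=6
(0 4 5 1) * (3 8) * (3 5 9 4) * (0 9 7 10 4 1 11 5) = (0 3 8)(1 9)(4 7 10)(5 11) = [3, 9, 2, 8, 7, 11, 6, 10, 0, 1, 4, 5]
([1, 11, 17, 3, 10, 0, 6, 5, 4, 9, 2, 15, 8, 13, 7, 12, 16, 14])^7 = (0 10 1 2 11 17 15 14 12 7 8 5 4)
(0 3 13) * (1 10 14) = [3, 10, 2, 13, 4, 5, 6, 7, 8, 9, 14, 11, 12, 0, 1] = (0 3 13)(1 10 14)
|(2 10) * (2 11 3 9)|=5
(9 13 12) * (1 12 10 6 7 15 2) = (1 12 9 13 10 6 7 15 2) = [0, 12, 1, 3, 4, 5, 7, 15, 8, 13, 6, 11, 9, 10, 14, 2]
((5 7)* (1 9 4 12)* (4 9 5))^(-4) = (1 5 7 4 12)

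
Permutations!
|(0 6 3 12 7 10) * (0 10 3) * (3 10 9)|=10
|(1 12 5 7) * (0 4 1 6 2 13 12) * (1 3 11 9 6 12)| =9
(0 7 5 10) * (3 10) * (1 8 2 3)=[7, 8, 3, 10, 4, 1, 6, 5, 2, 9, 0]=(0 7 5 1 8 2 3 10)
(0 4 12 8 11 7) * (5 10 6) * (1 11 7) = (0 4 12 8 7)(1 11)(5 10 6) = [4, 11, 2, 3, 12, 10, 5, 0, 7, 9, 6, 1, 8]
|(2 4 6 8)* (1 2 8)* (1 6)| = 3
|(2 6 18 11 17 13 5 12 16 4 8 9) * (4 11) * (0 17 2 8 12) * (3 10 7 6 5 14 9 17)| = 60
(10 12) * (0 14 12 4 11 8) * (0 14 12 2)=[12, 1, 0, 3, 11, 5, 6, 7, 14, 9, 4, 8, 10, 13, 2]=(0 12 10 4 11 8 14 2)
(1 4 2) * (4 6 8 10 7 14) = (1 6 8 10 7 14 4 2) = [0, 6, 1, 3, 2, 5, 8, 14, 10, 9, 7, 11, 12, 13, 4]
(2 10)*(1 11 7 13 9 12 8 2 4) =[0, 11, 10, 3, 1, 5, 6, 13, 2, 12, 4, 7, 8, 9] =(1 11 7 13 9 12 8 2 10 4)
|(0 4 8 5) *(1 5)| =|(0 4 8 1 5)| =5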